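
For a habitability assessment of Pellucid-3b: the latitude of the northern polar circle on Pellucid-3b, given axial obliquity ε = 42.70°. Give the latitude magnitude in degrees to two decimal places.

The polar circle is the lowest latitude that experiences at least one full rotation of continuous daylight at the northern-summer solstice; it lies at |φ| = 90° − ε = 90° − 42.70° = 47.30°.

47.30°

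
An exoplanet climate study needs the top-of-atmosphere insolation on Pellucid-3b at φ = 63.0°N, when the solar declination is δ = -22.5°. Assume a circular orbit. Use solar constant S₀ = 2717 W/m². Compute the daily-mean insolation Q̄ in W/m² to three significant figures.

cos H₀ = −tan(+63.0°) tan(-22.500°) = 0.8129, H₀ = 0.6216 rad.
Bracket: H₀ sin φ sin δ + cos φ cos δ sin H₀ = 0.6216×0.89101×-0.38268 + 0.45399×0.92388×0.58235 = -0.211948 + 0.244256 = 0.032308.
Q̄ = (S₀/π) × [bracket] = (2717/π) × 0.032308 = 27.94 W/m².

Q̄ ≈ 27.9 W/m²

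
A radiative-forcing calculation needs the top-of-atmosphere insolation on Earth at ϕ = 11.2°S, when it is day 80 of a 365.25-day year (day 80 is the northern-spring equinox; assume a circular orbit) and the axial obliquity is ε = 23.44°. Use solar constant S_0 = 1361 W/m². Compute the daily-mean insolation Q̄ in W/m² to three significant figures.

Solar longitude: L_s = 360° × (80 − 80)/365.25 = 0.000°.
sin δ = sin 23.44° × sin 0.000° = 0.00000, so δ = +0.000°.
cos h₀ = −tan(-11.2°) tan(+0.000°) = 0.0000, h₀ = 1.5708 rad.
Bracket: h₀ sin ϕ sin δ + cos ϕ cos δ sin h₀ = 1.5708×-0.19423×0.00000 + 0.98096×1.00000×1.00000 = -0.000000 + 0.980960 = 0.980960.
Q̄ = (S_0/π) × [bracket] = (1361/π) × 0.980960 = 425.0 W/m².

Q̄ ≈ 425 W/m²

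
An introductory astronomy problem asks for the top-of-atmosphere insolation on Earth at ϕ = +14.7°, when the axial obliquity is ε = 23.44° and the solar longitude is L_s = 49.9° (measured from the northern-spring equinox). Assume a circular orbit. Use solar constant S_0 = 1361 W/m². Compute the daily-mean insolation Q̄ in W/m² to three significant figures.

Solar declination: sin δ = sin ε · sin L_s = sin 23.44° × sin 49.9° = 0.30428, so δ = +17.715°.
cos h₀ = −tan(+14.7°) tan(+17.715°) = -0.0838, h₀ = 1.6547 rad.
Bracket: h₀ sin ϕ sin δ + cos ϕ cos δ sin h₀ = 1.6547×0.25376×0.30428 + 0.96727×0.95258×0.99648 = 0.127766 + 0.918159 = 1.045925.
Q̄ = (S_0/π) × [bracket] = (1361/π) × 1.045925 = 453.1 W/m².

Q̄ ≈ 453 W/m²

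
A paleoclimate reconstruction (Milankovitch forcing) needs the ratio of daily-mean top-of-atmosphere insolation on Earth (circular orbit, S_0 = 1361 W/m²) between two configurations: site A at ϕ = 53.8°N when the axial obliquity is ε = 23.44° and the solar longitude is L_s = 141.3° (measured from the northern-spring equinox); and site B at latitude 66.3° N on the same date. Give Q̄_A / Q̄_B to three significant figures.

Q̄_A / Q̄_B ≈ 1.13

— Configuration A (ϕ=+53.8°):
Solar declination: sin δ = sin ε · sin L_s = sin 23.44° × sin 141.3° = 0.24871, so δ = +14.401°.
cos h₀ = −tan(+53.8°) tan(+14.401°) = -0.3508, h₀ = 1.9293 rad.
Bracket: h₀ sin ϕ sin δ + cos ϕ cos δ sin h₀ = 1.9293×0.80696×0.24871 + 0.59061×0.96858×0.93643 = 0.387209 + 0.535688 = 0.922897.
Q̄ = (S_0/π) × [bracket] = (1361/π) × 0.922897 = 399.82 W/m².
— Configuration B (ϕ=+66.3°):
cos h₀ = −tan(+66.3°) tan(+14.401°) = -0.5850, h₀ = 2.1956 rad.
Bracket: h₀ sin ϕ sin δ + cos ϕ cos δ sin h₀ = 2.1956×0.91566×0.24871 + 0.40195×0.96858×0.81106 = 0.500012 + 0.315762 = 0.815774.
Q̄ = (S_0/π) × [bracket] = (1361/π) × 0.815774 = 353.41 W/m².
Ratio Q̄_A / Q̄_B = 399.82 / 353.41 = 1.131.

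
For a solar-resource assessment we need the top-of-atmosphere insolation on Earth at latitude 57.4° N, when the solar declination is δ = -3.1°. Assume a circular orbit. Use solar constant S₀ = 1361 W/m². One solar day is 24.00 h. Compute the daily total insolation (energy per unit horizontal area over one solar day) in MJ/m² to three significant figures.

17.5 MJ/m²

cos H₀ = −tan(+57.4°) tan(-3.100°) = 0.0847, H₀ = 1.4860 rad.
Bracket: H₀ sin φ sin δ + cos φ cos δ sin H₀ = 1.4860×0.84245×-0.05408 + 0.53877×0.99854×0.99641 = -0.067702 + 0.536052 = 0.468350.
Q̄ = (S₀/π) × [bracket] = (1361/π) × 0.468350 = 202.90 W/m².
Daily total = Q̄ × 24.00 h × 3600 s/h = 202.90 × 24.00 × 3600 / 10⁶ = 17.53 MJ/m².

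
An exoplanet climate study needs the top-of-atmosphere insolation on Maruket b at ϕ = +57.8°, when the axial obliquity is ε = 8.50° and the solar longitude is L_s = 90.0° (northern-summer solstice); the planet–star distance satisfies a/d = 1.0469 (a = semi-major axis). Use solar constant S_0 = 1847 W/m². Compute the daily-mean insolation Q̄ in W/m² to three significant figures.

Solar declination: sin δ = sin ε · sin L_s = sin 8.50° × sin 90.0° = 0.14781, so δ = +8.500°.
cos h₀ = −tan(+57.8°) tan(+8.500°) = -0.2373, h₀ = 1.8104 rad.
Bracket: h₀ sin ϕ sin δ + cos ϕ cos δ sin h₀ = 1.8104×0.84619×0.14781 + 0.53288×0.98902×0.97143 = 0.226436 + 0.511972 = 0.738408.
Inverse-square distance factor (a/d)² = 1.0469² = 1.096000.
Q̄ = (S_0/π) × 1.096000 × [bracket] = (1847/π) × 1.096000 × 0.738408 = 475.8 W/m².

Q̄ ≈ 476 W/m²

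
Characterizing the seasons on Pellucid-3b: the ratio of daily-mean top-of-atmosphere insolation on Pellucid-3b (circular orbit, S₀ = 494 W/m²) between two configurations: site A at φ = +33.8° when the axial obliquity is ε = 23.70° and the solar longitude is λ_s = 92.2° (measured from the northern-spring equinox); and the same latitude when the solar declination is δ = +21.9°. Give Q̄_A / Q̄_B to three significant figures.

— Configuration A (φ=+33.8°):
Solar declination: sin δ = sin ε · sin λ_s = sin 23.70° × sin 92.2° = 0.40165, so δ = +23.681°.
cos H₀ = −tan(+33.8°) tan(+23.681°) = -0.2936, H₀ = 1.8688 rad.
Bracket: H₀ sin φ sin δ + cos φ cos δ sin H₀ = 1.8688×0.55630×0.40165 + 0.83098×0.91579×0.95593 = 0.417561 + 0.727466 = 1.145027.
Q̄ = (S₀/π) × [bracket] = (494/π) × 1.145027 = 180.05 W/m².
— Configuration B (φ=+33.8°):
cos H₀ = −tan(+33.8°) tan(+21.900°) = -0.2691, H₀ = 1.8433 rad.
Bracket: H₀ sin φ sin δ + cos φ cos δ sin H₀ = 1.8433×0.55630×0.37299 + 0.83098×0.92784×0.96311 = 0.382474 + 0.742574 = 1.125048.
Q̄ = (S₀/π) × [bracket] = (494/π) × 1.125048 = 176.91 W/m².
Ratio Q̄_A / Q̄_B = 180.05 / 176.91 = 1.018.

Q̄_A / Q̄_B ≈ 1.02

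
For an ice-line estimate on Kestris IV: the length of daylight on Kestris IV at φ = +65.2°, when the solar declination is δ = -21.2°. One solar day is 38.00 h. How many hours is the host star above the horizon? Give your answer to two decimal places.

cos H₀ = −tan φ · tan δ = −tan(+65.2°) × tan(-21.200°) = 0.8394, so H₀ = 0.5745 rad = 32.92°.
Daylight = 2H₀/(2π) × 38.00 h = (0.5745/π) × 38.00 = 6.95 h.

6.95 h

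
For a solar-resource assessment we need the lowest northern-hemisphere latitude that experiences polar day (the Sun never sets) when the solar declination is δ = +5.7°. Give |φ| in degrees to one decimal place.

|φ| = 84.3°

Polar day requires cos H₀ = −tan φ tan δ ≤ −1, i.e. tan φ tan δ ≥ 1.
The boundary is |tan φ| · |tan δ| = 1, so |φ| = 90° − |δ| = 90° − 5.7° = 84.3° in the northern hemisphere.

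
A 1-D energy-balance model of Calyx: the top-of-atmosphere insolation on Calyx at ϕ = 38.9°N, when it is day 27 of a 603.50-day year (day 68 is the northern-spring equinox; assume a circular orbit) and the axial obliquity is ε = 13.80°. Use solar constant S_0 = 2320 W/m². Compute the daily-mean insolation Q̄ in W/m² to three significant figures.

Solar longitude: L_s = 360° × (27 − 68)/603.50 = -24.457°, i.e. -24.457° + 360° = 335.543°.
sin δ = sin 13.80° × sin 335.543° = -0.09876, so δ = -5.668°.
cos h₀ = −tan(+38.9°) tan(-5.668°) = 0.0801, h₀ = 1.4906 rad.
Bracket: h₀ sin ϕ sin δ + cos ϕ cos δ sin h₀ = 1.4906×0.62796×-0.09876 + 0.77824×0.99511×0.99679 = -0.092443 + 0.771948 = 0.679505.
Q̄ = (S_0/π) × [bracket] = (2320/π) × 0.679505 = 501.8 W/m².

Q̄ ≈ 502 W/m²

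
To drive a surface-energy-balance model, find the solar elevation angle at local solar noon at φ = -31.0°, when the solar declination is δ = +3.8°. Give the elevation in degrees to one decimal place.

At local noon the hour angle is zero, so the zenith angle equals |φ − δ| = |-31.0° − (+3.800°)| = 34.800°.
Elevation = 90° − 34.800° = 55.2°.

55.2°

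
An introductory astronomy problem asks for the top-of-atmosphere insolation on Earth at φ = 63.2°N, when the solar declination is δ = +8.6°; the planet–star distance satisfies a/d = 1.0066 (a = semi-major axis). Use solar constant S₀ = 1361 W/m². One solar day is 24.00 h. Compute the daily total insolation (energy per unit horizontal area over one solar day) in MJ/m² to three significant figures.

cos H₀ = −tan(+63.2°) tan(+8.600°) = -0.2994, H₀ = 1.8749 rad.
Bracket: H₀ sin φ sin δ + cos φ cos δ sin H₀ = 1.8749×0.89259×0.14954 + 0.45088×0.98876×0.95413 = 0.250258 + 0.425363 = 0.675621.
Inverse-square distance factor (a/d)² = 1.0066² = 1.013244.
Q̄ = (S₀/π) × 1.013244 × [bracket] = (1361/π) × 1.013244 × 0.675621 = 296.57 W/m².
Daily total = Q̄ × 24.00 h × 3600 s/h = 296.57 × 24.00 × 3600 / 10⁶ = 25.62 MJ/m².

25.6 MJ/m²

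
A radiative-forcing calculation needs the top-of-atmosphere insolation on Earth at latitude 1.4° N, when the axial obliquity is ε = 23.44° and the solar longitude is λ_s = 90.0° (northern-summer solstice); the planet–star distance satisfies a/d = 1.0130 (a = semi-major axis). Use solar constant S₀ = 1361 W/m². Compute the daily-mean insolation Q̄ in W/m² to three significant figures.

Solar declination: sin δ = sin ε · sin λ_s = sin 23.44° × sin 90.0° = 0.39779, so δ = +23.440°.
cos H₀ = −tan(+1.4°) tan(+23.440°) = -0.0106, H₀ = 1.5814 rad.
Bracket: H₀ sin φ sin δ + cos φ cos δ sin H₀ = 1.5814×0.02443×0.39779 + 0.99970×0.91748×0.99994 = 0.015368 + 0.917150 = 0.932518.
Inverse-square distance factor (a/d)² = 1.0130² = 1.026169.
Q̄ = (S₀/π) × 1.026169 × [bracket] = (1361/π) × 1.026169 × 0.932518 = 414.6 W/m².

Q̄ ≈ 415 W/m²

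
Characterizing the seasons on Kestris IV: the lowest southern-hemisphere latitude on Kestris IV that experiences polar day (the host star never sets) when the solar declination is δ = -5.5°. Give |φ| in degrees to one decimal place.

|φ| = 84.5°

Polar day requires cos H₀ = −tan φ tan δ ≤ −1, i.e. tan φ tan δ ≥ 1.
The boundary is |tan φ| · |tan δ| = 1, so |φ| = 90° − |δ| = 90° − 5.5° = 84.5° in the southern hemisphere.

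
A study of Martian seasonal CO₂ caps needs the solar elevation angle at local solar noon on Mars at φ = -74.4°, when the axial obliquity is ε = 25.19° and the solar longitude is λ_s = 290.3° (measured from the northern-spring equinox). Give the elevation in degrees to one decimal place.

Solar declination: sin δ = sin ε · sin λ_s = sin 25.19° × sin 290.3° = -0.39919, so δ = -23.527°.
At local noon the hour angle is zero, so the zenith angle equals |φ − δ| = |-74.4° − (-23.527°)| = 50.873°.
Elevation = 90° − 50.873° = 39.1°.

39.1°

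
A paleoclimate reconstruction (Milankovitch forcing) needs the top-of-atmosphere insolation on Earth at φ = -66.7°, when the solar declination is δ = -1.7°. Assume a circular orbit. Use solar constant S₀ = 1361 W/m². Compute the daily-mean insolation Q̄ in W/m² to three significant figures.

Q̄ ≈ 190 W/m²

cos H₀ = −tan(-66.7°) tan(-1.700°) = -0.0689, H₀ = 1.6398 rad.
Bracket: H₀ sin φ sin δ + cos φ cos δ sin H₀ = 1.6398×-0.91845×-0.02967 + 0.39555×0.99956×0.99762 = 0.044685 + 0.394435 = 0.439120.
Q̄ = (S₀/π) × [bracket] = (1361/π) × 0.439120 = 190.2 W/m².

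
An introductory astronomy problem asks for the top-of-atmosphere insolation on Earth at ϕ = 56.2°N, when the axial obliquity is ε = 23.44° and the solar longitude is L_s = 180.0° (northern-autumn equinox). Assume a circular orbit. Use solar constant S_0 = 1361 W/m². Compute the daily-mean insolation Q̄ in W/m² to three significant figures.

Solar declination: sin δ = sin ε · sin L_s = sin 23.44° × sin 180.0° = 0.00000, so δ = +0.000°.
cos h₀ = −tan(+56.2°) tan(+0.000°) = -0.0000, h₀ = 1.5708 rad.
Bracket: h₀ sin ϕ sin δ + cos ϕ cos δ sin h₀ = 1.5708×0.83098×0.00000 + 0.55630×1.00000×1.00000 = 0.000000 + 0.556300 = 0.556300.
Q̄ = (S_0/π) × [bracket] = (1361/π) × 0.556300 = 241.0 W/m².

Q̄ ≈ 241 W/m²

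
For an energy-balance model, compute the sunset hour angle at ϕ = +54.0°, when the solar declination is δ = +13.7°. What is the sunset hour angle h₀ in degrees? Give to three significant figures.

h₀ = 110°

cos h₀ = −tan ϕ · tan δ = −tan(+54.0°) × tan(+13.700°) = -0.3355, so h₀ = 1.9130 rad = 109.60°.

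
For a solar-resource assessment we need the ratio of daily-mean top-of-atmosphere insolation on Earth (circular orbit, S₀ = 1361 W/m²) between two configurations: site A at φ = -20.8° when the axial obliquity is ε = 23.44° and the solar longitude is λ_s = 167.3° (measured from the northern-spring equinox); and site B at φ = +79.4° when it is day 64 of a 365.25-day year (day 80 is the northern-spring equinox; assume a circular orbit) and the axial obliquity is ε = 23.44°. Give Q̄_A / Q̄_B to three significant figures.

— Configuration A (φ=-20.8°):
Solar declination: sin δ = sin ε · sin λ_s = sin 23.44° × sin 167.3° = 0.08745, so δ = +5.017°.
cos H₀ = −tan(-20.8°) tan(+5.017°) = 0.0333, H₀ = 1.5374 rad.
Bracket: H₀ sin φ sin δ + cos φ cos δ sin H₀ = 1.5374×-0.35511×0.08745 + 0.93483×0.99617×0.99944 = -0.047743 + 0.930728 = 0.882985.
Q̄ = (S₀/π) × [bracket] = (1361/π) × 0.882985 = 382.53 W/m².
— Configuration B (φ=+79.4°):
Solar longitude: λ_s = 360° × (64 − 80)/365.25 = -15.770°, i.e. -15.770° + 360° = 344.230°.
sin δ = sin 23.44° × sin 344.230° = -0.10811, so δ = -6.206°.
cos H₀ = −tan(+79.4°) tan(-6.206°) = 0.5811, H₀ = 0.9507 rad.
Bracket: H₀ sin φ sin δ + cos φ cos δ sin H₀ = 0.9507×0.98294×-0.10811 + 0.18395×0.99414×0.81384 = -0.101027 + 0.148829 = 0.047802.
Q̄ = (S₀/π) × [bracket] = (1361/π) × 0.047802 = 20.709 W/m².
Ratio Q̄_A / Q̄_B = 382.53 / 20.709 = 18.47.

Q̄_A / Q̄_B ≈ 18.5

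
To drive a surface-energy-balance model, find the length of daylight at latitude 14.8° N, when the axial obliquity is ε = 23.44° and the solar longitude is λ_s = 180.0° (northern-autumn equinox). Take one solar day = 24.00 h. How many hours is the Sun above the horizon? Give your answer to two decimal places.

Solar declination: sin δ = sin ε · sin λ_s = sin 23.44° × sin 180.0° = 0.00000, so δ = +0.000°.
cos H₀ = −tan φ · tan δ = −tan(+14.8°) × tan(+0.000°) = -0.0000, so H₀ = 1.5708 rad = 90.00°.
Daylight = 2H₀/(2π) × 24.00 h = (1.5708/π) × 24.00 = 12.00 h.

12.00 h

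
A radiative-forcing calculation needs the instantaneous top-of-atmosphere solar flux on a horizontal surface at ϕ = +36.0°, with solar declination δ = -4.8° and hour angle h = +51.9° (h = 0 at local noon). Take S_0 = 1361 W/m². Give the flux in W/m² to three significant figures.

610 W/m²

cos θ_z = sin ϕ sin δ + cos ϕ cos δ cos h = -0.049185 + 0.497442 = 0.448257.
Flux = S_0 · cos θ_z = 1361 × 0.448257 = 610.1 W/m².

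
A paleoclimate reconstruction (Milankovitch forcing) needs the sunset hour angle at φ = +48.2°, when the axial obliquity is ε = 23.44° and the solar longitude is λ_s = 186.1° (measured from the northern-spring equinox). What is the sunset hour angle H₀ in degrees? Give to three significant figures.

Solar declination: sin δ = sin ε · sin λ_s = sin 23.44° × sin 186.1° = -0.04227, so δ = -2.423°.
cos H₀ = −tan φ · tan δ = −tan(+48.2°) × tan(-2.423°) = 0.0473, so H₀ = 1.5235 rad = 87.29°.

H₀ = 87.3°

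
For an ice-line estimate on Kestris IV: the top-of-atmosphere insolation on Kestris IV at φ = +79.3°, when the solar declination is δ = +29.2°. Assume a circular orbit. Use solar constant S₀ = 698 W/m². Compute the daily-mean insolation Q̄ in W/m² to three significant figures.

cos H₀ = −tan(+79.3°) tan(+29.200°) = -2.9578 ≤ −1 ⇒ polar day, H₀ = π.
Bracket: H₀ sin φ sin δ + cos φ cos δ sin H₀ = 3.1416×0.98261×0.48786 + 0.18567×0.87292×0.00000 = 1.506008 + 0.000000 = 1.506008.
Q̄ = (S₀/π) × [bracket] = (698/π) × 1.506008 = 334.6 W/m².

Q̄ ≈ 335 W/m²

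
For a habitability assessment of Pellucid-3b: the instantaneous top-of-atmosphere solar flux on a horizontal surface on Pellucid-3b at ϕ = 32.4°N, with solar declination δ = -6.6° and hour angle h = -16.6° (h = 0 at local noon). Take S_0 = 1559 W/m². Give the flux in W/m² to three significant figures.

cos θ_z = sin ϕ sin δ + cos ϕ cos δ cos h = -0.061586 + 0.803776 = 0.742190.
Flux = S_0 · cos θ_z = 1559 × 0.742190 = 1157 W/m².

1.16e+03 W/m²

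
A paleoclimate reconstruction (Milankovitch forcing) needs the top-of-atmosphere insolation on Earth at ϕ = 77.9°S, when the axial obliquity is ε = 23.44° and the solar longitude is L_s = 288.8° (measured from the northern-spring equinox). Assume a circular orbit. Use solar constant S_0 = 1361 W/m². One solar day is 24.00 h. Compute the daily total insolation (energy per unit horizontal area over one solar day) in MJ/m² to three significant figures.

Solar declination: sin δ = sin ε · sin L_s = sin 23.44° × sin 288.8° = -0.37657, so δ = -22.121°.
cos h₀ = −tan(-77.9°) tan(-22.121°) = -1.8961 ≤ −1 ⇒ polar day, h₀ = π.
Bracket: h₀ sin ϕ sin δ + cos ϕ cos δ sin h₀ = 3.1416×-0.97778×-0.37657 + 0.20962×0.92639×0.00000 = 1.156745 + 0.000000 = 1.156745.
Q̄ = (S_0/π) × [bracket] = (1361/π) × 1.156745 = 501.12 W/m².
Daily total = Q̄ × 24.00 h × 3600 s/h = 501.12 × 24.00 × 3600 / 10⁶ = 43.30 MJ/m².

43.3 MJ/m²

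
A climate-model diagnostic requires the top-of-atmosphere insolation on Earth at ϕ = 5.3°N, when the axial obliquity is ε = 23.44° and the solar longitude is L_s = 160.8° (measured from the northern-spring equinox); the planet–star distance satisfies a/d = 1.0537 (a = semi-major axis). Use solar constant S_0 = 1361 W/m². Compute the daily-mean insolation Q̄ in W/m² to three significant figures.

Q̄ ≈ 484 W/m²

Solar declination: sin δ = sin ε · sin L_s = sin 23.44° × sin 160.8° = 0.13082, so δ = +7.517°.
cos h₀ = −tan(+5.3°) tan(+7.517°) = -0.0122, h₀ = 1.5830 rad.
Bracket: h₀ sin ϕ sin δ + cos ϕ cos δ sin h₀ = 1.5830×0.09237×0.13082 + 0.99572×0.99141×0.99993 = 0.019129 + 0.987098 = 1.006227.
Inverse-square distance factor (a/d)² = 1.0537² = 1.110284.
Q̄ = (S_0/π) × 1.110284 × [bracket] = (1361/π) × 1.110284 × 1.006227 = 484.0 W/m².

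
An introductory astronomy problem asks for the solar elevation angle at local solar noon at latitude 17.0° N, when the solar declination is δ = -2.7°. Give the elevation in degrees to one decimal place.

70.3°

At local noon the hour angle is zero, so the zenith angle equals |ϕ − δ| = |+17.0° − (-2.700°)| = 19.700°.
Elevation = 90° − 19.700° = 70.3°.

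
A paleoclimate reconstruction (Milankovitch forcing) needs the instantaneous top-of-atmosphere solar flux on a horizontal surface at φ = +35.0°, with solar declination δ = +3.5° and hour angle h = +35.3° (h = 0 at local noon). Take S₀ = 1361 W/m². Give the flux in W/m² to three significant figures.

956 W/m²

cos θ_z = sin φ sin δ + cos φ cos δ cos h = 0.035016 + 0.667294 = 0.702310.
Flux = S₀ · cos θ_z = 1361 × 0.702310 = 955.8 W/m².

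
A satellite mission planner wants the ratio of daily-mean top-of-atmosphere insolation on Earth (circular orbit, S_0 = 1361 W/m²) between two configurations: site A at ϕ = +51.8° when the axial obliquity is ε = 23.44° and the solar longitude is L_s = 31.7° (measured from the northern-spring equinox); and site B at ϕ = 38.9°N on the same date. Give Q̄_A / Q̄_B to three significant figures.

Q̄_A / Q̄_B ≈ 0.905

— Configuration A (ϕ=+51.8°):
Solar declination: sin δ = sin ε · sin L_s = sin 23.44° × sin 31.7° = 0.20903, so δ = +12.065°.
cos h₀ = −tan(+51.8°) tan(+12.065°) = -0.2716, h₀ = 1.8459 rad.
Bracket: h₀ sin ϕ sin δ + cos ϕ cos δ sin h₀ = 1.8459×0.78586×0.20903 + 0.61841×0.97791×0.96240 = 0.303223 + 0.582011 = 0.885234.
Q̄ = (S_0/π) × [bracket] = (1361/π) × 0.885234 = 383.50 W/m².
— Configuration B (ϕ=+38.9°):
cos h₀ = −tan(+38.9°) tan(+12.065°) = -0.1725, h₀ = 1.7441 rad.
Bracket: h₀ sin ϕ sin δ + cos ϕ cos δ sin h₀ = 1.7441×0.62796×0.20903 + 0.77824×0.97791×0.98501 = 0.228935 + 0.749641 = 0.978576.
Q̄ = (S_0/π) × [bracket] = (1361/π) × 0.978576 = 423.94 W/m².
Ratio Q̄_A / Q̄_B = 383.50 / 423.94 = 0.9046.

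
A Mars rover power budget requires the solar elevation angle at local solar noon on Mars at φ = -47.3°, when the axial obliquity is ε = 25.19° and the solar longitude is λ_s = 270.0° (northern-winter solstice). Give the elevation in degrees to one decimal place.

Solar declination: sin δ = sin ε · sin λ_s = sin 25.19° × sin 270.0° = -0.42562, so δ = -25.190°.
At local noon the hour angle is zero, so the zenith angle equals |φ − δ| = |-47.3° − (-25.190°)| = 22.110°.
Elevation = 90° − 22.110° = 67.9°.

67.9°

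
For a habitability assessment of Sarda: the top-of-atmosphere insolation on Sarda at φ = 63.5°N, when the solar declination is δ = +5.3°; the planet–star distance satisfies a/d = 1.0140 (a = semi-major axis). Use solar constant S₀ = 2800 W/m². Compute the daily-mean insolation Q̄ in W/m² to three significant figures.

Q̄ ≈ 533 W/m²

cos H₀ = −tan(+63.5°) tan(+5.300°) = -0.1861, H₀ = 1.7579 rad.
Bracket: H₀ sin φ sin δ + cos φ cos δ sin H₀ = 1.7579×0.89493×0.09237 + 0.44620×0.99572×0.98254 = 0.145316 + 0.436533 = 0.581849.
Inverse-square distance factor (a/d)² = 1.0140² = 1.028196.
Q̄ = (S₀/π) × 1.028196 × [bracket] = (2800/π) × 1.028196 × 0.581849 = 533.2 W/m².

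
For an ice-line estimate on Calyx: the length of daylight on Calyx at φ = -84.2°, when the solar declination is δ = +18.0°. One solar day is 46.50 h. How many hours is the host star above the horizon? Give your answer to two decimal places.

0.00 h

cos H₀ = −tan φ · tan δ = 3.1988 ≥ 1, so the host star never rises (polar night) and H₀ = 0.
Daylight = 2H₀/(2π) × 46.50 h = (0.0000/π) × 46.50 = 0.00 h.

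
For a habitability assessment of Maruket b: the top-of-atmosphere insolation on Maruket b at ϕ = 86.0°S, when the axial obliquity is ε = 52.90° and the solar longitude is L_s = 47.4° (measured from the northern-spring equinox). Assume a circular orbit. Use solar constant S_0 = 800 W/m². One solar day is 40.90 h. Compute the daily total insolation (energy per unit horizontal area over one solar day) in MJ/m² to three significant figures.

0.00 MJ/m²

Solar declination: sin δ = sin ε · sin L_s = sin 52.90° × sin 47.4° = 0.58710, so δ = +35.951°.
cos h₀ = −tan(-86.0°) tan(+35.951°) = 10.3715 ≥ 1 ⇒ polar night, h₀ = 0 and Q̄ = 0.
Daily total = Q̄ × 40.90 h × 3600 s/h = 0.00 MJ/m².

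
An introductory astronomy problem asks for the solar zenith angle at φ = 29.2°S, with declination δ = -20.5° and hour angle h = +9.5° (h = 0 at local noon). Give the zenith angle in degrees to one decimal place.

cos θ_z = sin φ sin δ + cos φ cos δ cos h = 0.170852 + 0.806428 = 0.977280.
θ_z = arccos(0.977280) = 12.2°.

θ_z = 12.2°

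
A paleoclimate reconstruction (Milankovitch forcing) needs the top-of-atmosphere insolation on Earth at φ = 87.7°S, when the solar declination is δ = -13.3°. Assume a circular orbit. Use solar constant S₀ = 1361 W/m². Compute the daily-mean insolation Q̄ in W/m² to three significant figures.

cos H₀ = −tan(-87.7°) tan(-13.300°) = -5.8856 ≤ −1 ⇒ polar day, H₀ = π.
Bracket: H₀ sin φ sin δ + cos φ cos δ sin H₀ = 3.1416×-0.99919×-0.23005 + 0.04013×0.97318×0.00000 = 0.722140 + 0.000000 = 0.722140.
Q̄ = (S₀/π) × [bracket] = (1361/π) × 0.722140 = 312.8 W/m².

Q̄ ≈ 313 W/m²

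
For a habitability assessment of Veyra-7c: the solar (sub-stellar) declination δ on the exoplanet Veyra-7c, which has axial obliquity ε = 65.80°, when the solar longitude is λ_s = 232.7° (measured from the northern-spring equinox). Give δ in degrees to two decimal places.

δ = -46.52°

sin δ = sin ε · sin λ_s = sin 65.80° × sin 232.7° = -0.725567.
δ = arcsin(-0.725567) = -46.52°.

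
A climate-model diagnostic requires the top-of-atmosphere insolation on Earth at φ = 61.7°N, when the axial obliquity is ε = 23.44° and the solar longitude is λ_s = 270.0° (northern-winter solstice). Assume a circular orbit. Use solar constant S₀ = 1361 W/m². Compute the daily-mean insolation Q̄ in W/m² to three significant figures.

Solar declination: sin δ = sin ε · sin λ_s = sin 23.44° × sin 270.0° = -0.39779, so δ = -23.440°.
cos H₀ = −tan(+61.7°) tan(-23.440°) = 0.8052, H₀ = 0.6347 rad.
Bracket: H₀ sin φ sin δ + cos φ cos δ sin H₀ = 0.6347×0.88048×-0.39779 + 0.47409×0.91748×0.59297 = -0.222301 + 0.257923 = 0.035622.
Q̄ = (S₀/π) × [bracket] = (1361/π) × 0.035622 = 15.43 W/m².

Q̄ ≈ 15.4 W/m²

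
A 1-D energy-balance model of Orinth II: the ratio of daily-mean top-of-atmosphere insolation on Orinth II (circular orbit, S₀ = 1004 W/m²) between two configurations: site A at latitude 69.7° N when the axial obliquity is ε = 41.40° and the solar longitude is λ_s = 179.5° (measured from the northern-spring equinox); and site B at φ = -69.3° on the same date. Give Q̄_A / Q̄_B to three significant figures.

Q̄_A / Q̄_B ≈ 1.03

— Configuration A (φ=+69.7°):
Solar declination: sin δ = sin ε · sin λ_s = sin 41.40° × sin 179.5° = 0.00577, so δ = +0.331°.
cos H₀ = −tan(+69.7°) tan(+0.331°) = -0.0156, H₀ = 1.5864 rad.
Bracket: H₀ sin φ sin δ + cos φ cos δ sin H₀ = 1.5864×0.93789×0.00577 + 0.34694×0.99998×0.99988 = 0.008585 + 0.346891 = 0.355476.
Q̄ = (S₀/π) × [bracket] = (1004/π) × 0.355476 = 113.60 W/m².
— Configuration B (φ=-69.3°):
cos H₀ = −tan(-69.3°) tan(+0.331°) = 0.0153, H₀ = 1.5555 rad.
Bracket: H₀ sin φ sin δ + cos φ cos δ sin H₀ = 1.5555×-0.93544×0.00577 + 0.35347×0.99998×0.99988 = -0.008396 + 0.353421 = 0.345025.
Q̄ = (S₀/π) × [bracket] = (1004/π) × 0.345025 = 110.26 W/m².
Ratio Q̄_A / Q̄_B = 113.60 / 110.26 = 1.030.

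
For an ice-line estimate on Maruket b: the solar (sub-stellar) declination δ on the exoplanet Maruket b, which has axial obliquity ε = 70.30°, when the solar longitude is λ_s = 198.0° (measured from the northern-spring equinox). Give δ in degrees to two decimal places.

sin δ = sin ε · sin λ_s = sin 70.30° × sin 198.0° = -0.290930.
δ = arcsin(-0.290930) = -16.91°.

δ = -16.91°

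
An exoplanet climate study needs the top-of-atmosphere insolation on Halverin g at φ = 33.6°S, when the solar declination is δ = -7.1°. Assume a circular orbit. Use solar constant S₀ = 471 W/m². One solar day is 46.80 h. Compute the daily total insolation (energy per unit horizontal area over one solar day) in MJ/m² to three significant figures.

23.7 MJ/m²

cos H₀ = −tan(-33.6°) tan(-7.100°) = -0.0828, H₀ = 1.6536 rad.
Bracket: H₀ sin φ sin δ + cos φ cos δ sin H₀ = 1.6536×-0.55339×-0.12360 + 0.83292×0.99233×0.99657 = 0.113105 + 0.823697 = 0.936802.
Q̄ = (S₀/π) × [bracket] = (471/π) × 0.936802 = 140.45 W/m².
Daily total = Q̄ × 46.80 h × 3600 s/h = 140.45 × 46.80 × 3600 / 10⁶ = 23.66 MJ/m².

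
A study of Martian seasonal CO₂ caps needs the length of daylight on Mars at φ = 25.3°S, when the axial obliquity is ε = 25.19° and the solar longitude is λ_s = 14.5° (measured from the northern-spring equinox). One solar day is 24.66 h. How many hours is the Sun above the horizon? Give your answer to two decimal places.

Solar declination: sin δ = sin ε · sin λ_s = sin 25.19° × sin 14.5° = 0.10657, so δ = +6.117°.
cos H₀ = −tan φ · tan δ = −tan(-25.3°) × tan(+6.117°) = 0.0507, so H₀ = 1.5201 rad = 87.10°.
Daylight = 2H₀/(2π) × 24.66 h = (1.5201/π) × 24.66 = 11.93 h.

11.93 h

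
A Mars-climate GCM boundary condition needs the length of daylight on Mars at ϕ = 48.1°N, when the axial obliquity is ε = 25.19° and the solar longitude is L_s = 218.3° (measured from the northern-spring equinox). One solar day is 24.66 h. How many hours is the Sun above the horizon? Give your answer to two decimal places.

Solar declination: sin δ = sin ε · sin L_s = sin 25.19° × sin 218.3° = -0.26379, so δ = -15.295°.
cos h₀ = −tan ϕ · tan δ = −tan(+48.1°) × tan(-15.295°) = 0.3048, so h₀ = 1.2611 rad = 72.25°.
Daylight = 2h₀/(2π) × 24.66 h = (1.2611/π) × 24.66 = 9.90 h.

9.90 h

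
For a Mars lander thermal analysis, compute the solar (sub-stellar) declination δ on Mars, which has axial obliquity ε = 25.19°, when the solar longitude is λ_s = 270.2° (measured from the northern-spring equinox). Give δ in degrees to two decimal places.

δ = -25.19°

sin δ = sin ε · sin λ_s = sin 25.19° × sin 270.2° = -0.425619.
δ = arcsin(-0.425619) = -25.19°.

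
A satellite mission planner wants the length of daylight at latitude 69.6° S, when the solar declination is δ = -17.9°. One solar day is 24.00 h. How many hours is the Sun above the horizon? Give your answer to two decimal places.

cos h₀ = −tan ϕ · tan δ = −tan(-69.6°) × tan(-17.900°) = -0.8685, so h₀ = 2.6230 rad = 150.28°.
Daylight = 2h₀/(2π) × 24.00 h = (2.6230/π) × 24.00 = 20.04 h.

20.04 h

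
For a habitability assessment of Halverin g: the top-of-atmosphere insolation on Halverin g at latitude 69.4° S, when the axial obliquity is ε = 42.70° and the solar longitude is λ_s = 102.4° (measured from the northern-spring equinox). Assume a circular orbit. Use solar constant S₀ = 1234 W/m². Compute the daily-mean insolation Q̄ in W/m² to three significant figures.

Solar declination: sin δ = sin ε · sin λ_s = sin 42.70° × sin 102.4° = 0.66234, so δ = +41.479°.
cos H₀ = −tan(-69.4°) tan(+41.479°) = 2.3520 ≥ 1 ⇒ polar night, H₀ = 0 and Q̄ = 0.

Q̄ ≈ 0.00 W/m²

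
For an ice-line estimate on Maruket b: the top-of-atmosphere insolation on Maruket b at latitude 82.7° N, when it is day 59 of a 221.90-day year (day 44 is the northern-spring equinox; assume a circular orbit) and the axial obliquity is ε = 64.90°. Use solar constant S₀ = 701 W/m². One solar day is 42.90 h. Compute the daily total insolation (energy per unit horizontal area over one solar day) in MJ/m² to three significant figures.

Solar longitude: λ_s = 360° × (59 − 44)/221.90 = 24.335°.
sin δ = sin 64.90° × sin 24.335° = 0.37316, so δ = +21.911°.
cos H₀ = −tan(+82.7°) tan(+21.911°) = -3.1398 ≤ −1 ⇒ polar day, H₀ = π.
Bracket: H₀ sin φ sin δ + cos φ cos δ sin H₀ = 3.1416×0.99189×0.37316 + 0.12706×0.92777×0.00000 = 1.162812 + 0.000000 = 1.162812.
Q̄ = (S₀/π) × [bracket] = (701/π) × 1.162812 = 259.46 W/m².
Daily total = Q̄ × 42.90 h × 3600 s/h = 259.46 × 42.90 × 3600 / 10⁶ = 40.07 MJ/m².

40.1 MJ/m²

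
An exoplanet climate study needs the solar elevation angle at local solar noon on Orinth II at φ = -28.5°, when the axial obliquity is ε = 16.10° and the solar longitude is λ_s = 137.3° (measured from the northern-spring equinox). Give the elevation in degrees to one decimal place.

Solar declination: sin δ = sin ε · sin λ_s = sin 16.10° × sin 137.3° = 0.18806, so δ = +10.840°.
At local noon the hour angle is zero, so the zenith angle equals |φ − δ| = |-28.5° − (+10.840°)| = 39.340°.
Elevation = 90° − 39.340° = 50.7°.

50.7°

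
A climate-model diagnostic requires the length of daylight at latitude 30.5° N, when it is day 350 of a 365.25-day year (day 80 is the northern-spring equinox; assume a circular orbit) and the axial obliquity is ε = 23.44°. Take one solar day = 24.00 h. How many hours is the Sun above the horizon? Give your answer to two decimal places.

Solar longitude: L_s = 360° × (350 − 80)/365.25 = 266.119°.
sin δ = sin 23.44° × sin 266.119° = -0.39688, so δ = -23.383°.
cos h₀ = −tan ϕ · tan δ = −tan(+30.5°) × tan(-23.383°) = 0.2547, so h₀ = 1.3133 rad = 75.24°.
Daylight = 2h₀/(2π) × 24.00 h = (1.3133/π) × 24.00 = 10.03 h.

10.03 h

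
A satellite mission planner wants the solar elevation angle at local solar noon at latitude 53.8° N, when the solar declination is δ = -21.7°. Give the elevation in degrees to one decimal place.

At local noon the hour angle is zero, so the zenith angle equals |ϕ − δ| = |+53.8° − (-21.700°)| = 75.500°.
Elevation = 90° − 75.500° = 14.5°.

14.5°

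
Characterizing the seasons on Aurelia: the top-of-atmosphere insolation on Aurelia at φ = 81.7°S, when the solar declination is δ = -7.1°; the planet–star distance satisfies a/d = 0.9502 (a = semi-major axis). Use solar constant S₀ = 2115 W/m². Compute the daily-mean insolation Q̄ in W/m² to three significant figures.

cos H₀ = −tan(-81.7°) tan(-7.100°) = -0.8538, H₀ = 2.5940 rad.
Bracket: H₀ sin φ sin δ + cos φ cos δ sin H₀ = 2.5940×-0.98953×-0.12360 + 0.14436×0.99233×0.52059 = 0.317262 + 0.074576 = 0.391838.
Inverse-square distance factor (a/d)² = 0.9502² = 0.902880.
Q̄ = (S₀/π) × 0.902880 × [bracket] = (2115/π) × 0.902880 × 0.391838 = 238.2 W/m².

Q̄ ≈ 238 W/m²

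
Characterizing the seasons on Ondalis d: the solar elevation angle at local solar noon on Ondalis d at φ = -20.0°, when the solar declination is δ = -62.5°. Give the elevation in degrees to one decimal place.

47.5°

At local noon the hour angle is zero, so the zenith angle equals |φ − δ| = |-20.0° − (-62.500°)| = 42.500°.
Elevation = 90° − 42.500° = 47.5°.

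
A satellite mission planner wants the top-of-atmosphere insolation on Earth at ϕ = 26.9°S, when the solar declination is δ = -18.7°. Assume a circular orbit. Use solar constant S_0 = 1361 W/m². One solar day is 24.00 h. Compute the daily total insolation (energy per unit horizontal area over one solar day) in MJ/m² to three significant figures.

cos h₀ = −tan(-26.9°) tan(-18.700°) = -0.1717, h₀ = 1.7434 rad.
Bracket: h₀ sin ϕ sin δ + cos ϕ cos δ sin h₀ = 1.7434×-0.45243×-0.32061 + 0.89180×0.94721×0.98515 = 0.252886 + 0.832178 = 1.085064.
Q̄ = (S_0/π) × [bracket] = (1361/π) × 1.085064 = 470.07 W/m².
Daily total = Q̄ × 24.00 h × 3600 s/h = 470.07 × 24.00 × 3600 / 10⁶ = 40.61 MJ/m².

40.6 MJ/m²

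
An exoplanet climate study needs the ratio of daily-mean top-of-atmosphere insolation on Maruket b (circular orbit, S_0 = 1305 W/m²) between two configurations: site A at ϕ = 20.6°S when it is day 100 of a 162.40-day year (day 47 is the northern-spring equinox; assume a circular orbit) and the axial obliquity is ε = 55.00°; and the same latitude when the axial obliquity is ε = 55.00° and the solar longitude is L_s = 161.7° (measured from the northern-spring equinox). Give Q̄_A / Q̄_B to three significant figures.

Q̄_A / Q̄_B ≈ 0.382

— Configuration A (ϕ=-20.6°):
Solar longitude: L_s = 360° × (100 − 47)/162.40 = 117.488°.
sin δ = sin 55.00° × sin 117.488° = 0.72668, so δ = +46.609°.
cos h₀ = −tan(-20.6°) tan(+46.609°) = 0.3976, h₀ = 1.1619 rad.
Bracket: h₀ sin ϕ sin δ + cos ϕ cos δ sin h₀ = 1.1619×-0.35184×0.72668 + 0.93606×0.68698×0.91756 = -0.297069 + 0.590041 = 0.292972.
Q̄ = (S_0/π) × [bracket] = (1305/π) × 0.292972 = 121.70 W/m².
— Configuration B (ϕ=-20.6°):
Solar declination: sin δ = sin ε · sin L_s = sin 55.00° × sin 161.7° = 0.25721, so δ = +14.904°.
cos h₀ = −tan(-20.6°) tan(+14.904°) = 0.1000, h₀ = 1.4706 rad.
Bracket: h₀ sin ϕ sin δ + cos ϕ cos δ sin h₀ = 1.4706×-0.35184×0.25721 + 0.93606×0.96636×0.99498 = -0.133085 + 0.900030 = 0.766945.
Q̄ = (S_0/π) × [bracket] = (1305/π) × 0.766945 = 318.58 W/m².
Ratio Q̄_A / Q̄_B = 121.70 / 318.58 = 0.3820.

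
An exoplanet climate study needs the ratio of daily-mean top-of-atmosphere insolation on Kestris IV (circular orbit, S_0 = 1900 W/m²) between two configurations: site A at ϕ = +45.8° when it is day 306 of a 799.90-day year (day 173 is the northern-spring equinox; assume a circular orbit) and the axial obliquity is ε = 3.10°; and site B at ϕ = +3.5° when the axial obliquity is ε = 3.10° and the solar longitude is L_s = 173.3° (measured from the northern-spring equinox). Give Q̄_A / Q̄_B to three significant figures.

— Configuration A (ϕ=+45.8°):
Solar longitude: L_s = 360° × (306 − 173)/799.90 = 59.857°.
sin δ = sin 3.10° × sin 59.857° = 0.04677, so δ = +2.680°.
cos h₀ = −tan(+45.8°) tan(+2.680°) = -0.0481, h₀ = 1.6190 rad.
Bracket: h₀ sin ϕ sin δ + cos ϕ cos δ sin h₀ = 1.6190×0.71691×0.04677 + 0.69717×0.99891×0.99884 = 0.054285 + 0.695602 = 0.749887.
Q̄ = (S_0/π) × [bracket] = (1900/π) × 0.749887 = 453.52 W/m².
— Configuration B (ϕ=+3.5°):
Solar declination: sin δ = sin ε · sin L_s = sin 3.10° × sin 173.3° = 0.00631, so δ = +0.362°.
cos h₀ = −tan(+3.5°) tan(+0.362°) = -0.0004, h₀ = 1.5712 rad.
Bracket: h₀ sin ϕ sin δ + cos ϕ cos δ sin h₀ = 1.5712×0.06105×0.00631 + 0.99813×0.99998×1.00000 = 0.000605 + 0.998110 = 0.998715.
Q̄ = (S_0/π) × [bracket] = (1900/π) × 0.998715 = 604.01 W/m².
Ratio Q̄_A / Q̄_B = 453.52 / 604.01 = 0.7508.

Q̄_A / Q̄_B ≈ 0.751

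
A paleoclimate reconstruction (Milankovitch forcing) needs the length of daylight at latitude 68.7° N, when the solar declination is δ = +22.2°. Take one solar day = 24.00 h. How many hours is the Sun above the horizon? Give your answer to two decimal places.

24.00 h

Sunrise equation: cos h₀ = −tan ϕ · tan δ = -1.0467 ≤ −1, so the Sun never sets (polar day) and h₀ = π.
Daylight = 2h₀/(2π) × 24.00 h = (3.1416/π) × 24.00 = 24.00 h.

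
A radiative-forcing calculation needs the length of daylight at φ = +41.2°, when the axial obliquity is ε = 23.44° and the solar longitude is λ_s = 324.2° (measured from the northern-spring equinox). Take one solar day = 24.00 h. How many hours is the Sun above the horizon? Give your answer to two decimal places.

10.39 h

Solar declination: sin δ = sin ε · sin λ_s = sin 23.44° × sin 324.2° = -0.23269, so δ = -13.455°.
cos H₀ = −tan φ · tan δ = −tan(+41.2°) × tan(-13.455°) = 0.2095, so H₀ = 1.3598 rad = 77.91°.
Daylight = 2H₀/(2π) × 24.00 h = (1.3598/π) × 24.00 = 10.39 h.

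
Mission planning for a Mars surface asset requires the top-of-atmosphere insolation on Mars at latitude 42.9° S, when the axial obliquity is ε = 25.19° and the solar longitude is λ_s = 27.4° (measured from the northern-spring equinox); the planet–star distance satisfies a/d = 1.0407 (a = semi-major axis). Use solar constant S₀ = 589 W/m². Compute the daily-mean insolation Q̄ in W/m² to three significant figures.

Q̄ ≈ 106 W/m²

Solar declination: sin δ = sin ε · sin λ_s = sin 25.19° × sin 27.4° = 0.19587, so δ = +11.296°.
cos H₀ = −tan(-42.9°) tan(+11.296°) = 0.1856, H₀ = 1.3841 rad.
Bracket: H₀ sin φ sin δ + cos φ cos δ sin H₀ = 1.3841×-0.68072×0.19587 + 0.73254×0.98063×0.98262 = -0.184546 + 0.705866 = 0.521320.
Inverse-square distance factor (a/d)² = 1.0407² = 1.083056.
Q̄ = (S₀/π) × 1.083056 × [bracket] = (589/π) × 1.083056 × 0.521320 = 105.9 W/m².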